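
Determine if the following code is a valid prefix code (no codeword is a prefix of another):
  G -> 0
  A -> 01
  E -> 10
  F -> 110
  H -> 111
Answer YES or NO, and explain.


Checking each pair (does one codeword prefix another?):
  G='0' vs A='01': prefix -- VIOLATION

NO -- this is NOT a valid prefix code. G (0) is a prefix of A (01).


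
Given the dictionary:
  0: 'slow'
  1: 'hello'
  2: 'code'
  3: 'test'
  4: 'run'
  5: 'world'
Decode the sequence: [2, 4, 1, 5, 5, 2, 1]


Look up each index in the dictionary:
  2 -> 'code'
  4 -> 'run'
  1 -> 'hello'
  5 -> 'world'
  5 -> 'world'
  2 -> 'code'
  1 -> 'hello'

Decoded: "code run hello world world code hello"


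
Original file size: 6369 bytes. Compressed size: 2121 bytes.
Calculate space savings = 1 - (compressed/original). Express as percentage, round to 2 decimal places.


ratio = compressed/original = 2121/6369 = 0.333019
savings = 1 - ratio = 1 - 0.333019 = 0.666981
as a percentage: 0.666981 * 100 = 66.7%

Space savings = 1 - 2121/6369 = 66.7%


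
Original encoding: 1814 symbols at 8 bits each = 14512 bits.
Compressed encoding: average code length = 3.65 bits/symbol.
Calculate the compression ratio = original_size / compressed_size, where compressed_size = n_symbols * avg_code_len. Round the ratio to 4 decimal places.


original_size = n_symbols * orig_bits = 1814 * 8 = 14512 bits
compressed_size = n_symbols * avg_code_len = 1814 * 3.65 = 6621.1 bits
ratio = original_size / compressed_size = 14512 / 6621.1 = 2.1918

Compression ratio = 2.1918


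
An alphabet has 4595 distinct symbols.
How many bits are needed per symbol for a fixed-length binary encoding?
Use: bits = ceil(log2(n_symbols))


log2(4595) = 12.1658
Bracket: 2^12 = 4096 < 4595 <= 2^13 = 8192
So ceil(log2(4595)) = 13

bits = ceil(log2(4595)) = ceil(12.1658) = 13 bits


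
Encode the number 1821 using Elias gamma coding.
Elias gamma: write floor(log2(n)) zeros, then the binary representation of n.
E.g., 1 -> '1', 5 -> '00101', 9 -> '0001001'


num_bits = floor(log2(1821)) + 1 = 11
leading_zeros = num_bits - 1 = 10
binary(1821) = 11100011101

Elias gamma(1821) = '0000000000' + '11100011101' = 000000000011100011101 (21 bits)


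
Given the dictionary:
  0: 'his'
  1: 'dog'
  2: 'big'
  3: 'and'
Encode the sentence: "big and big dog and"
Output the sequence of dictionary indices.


Look up each word in the dictionary:
  'big' -> 2
  'and' -> 3
  'big' -> 2
  'dog' -> 1
  'and' -> 3

Encoded: [2, 3, 2, 1, 3]


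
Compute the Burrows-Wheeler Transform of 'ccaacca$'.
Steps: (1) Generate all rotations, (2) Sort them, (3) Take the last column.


Rotations (sorted):
  0: $ccaacca -> last char: a
  1: a$ccaacc -> last char: c
  2: aacca$cc -> last char: c
  3: acca$cca -> last char: a
  4: ca$ccaac -> last char: c
  5: caacca$c -> last char: c
  6: cca$ccaa -> last char: a
  7: ccaacca$ -> last char: $


BWT = accacca$


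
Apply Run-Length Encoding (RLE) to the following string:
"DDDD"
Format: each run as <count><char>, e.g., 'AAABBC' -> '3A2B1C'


Scanning runs left to right:
  i=0: run of 'D' x 4 -> '4D'

RLE = 4D


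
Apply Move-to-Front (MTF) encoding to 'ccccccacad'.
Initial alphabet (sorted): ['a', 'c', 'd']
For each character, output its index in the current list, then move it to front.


MTF encoding:
'c': index 1 in ['a', 'c', 'd'] -> ['c', 'a', 'd']
'c': index 0 in ['c', 'a', 'd'] -> ['c', 'a', 'd']
'c': index 0 in ['c', 'a', 'd'] -> ['c', 'a', 'd']
'c': index 0 in ['c', 'a', 'd'] -> ['c', 'a', 'd']
'c': index 0 in ['c', 'a', 'd'] -> ['c', 'a', 'd']
'c': index 0 in ['c', 'a', 'd'] -> ['c', 'a', 'd']
'a': index 1 in ['c', 'a', 'd'] -> ['a', 'c', 'd']
'c': index 1 in ['a', 'c', 'd'] -> ['c', 'a', 'd']
'a': index 1 in ['c', 'a', 'd'] -> ['a', 'c', 'd']
'd': index 2 in ['a', 'c', 'd'] -> ['d', 'a', 'c']


Output: [1, 0, 0, 0, 0, 0, 1, 1, 1, 2]


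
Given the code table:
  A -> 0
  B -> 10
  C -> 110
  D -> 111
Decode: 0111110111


Decoding:
0 -> A
111 -> D
110 -> C
111 -> D


Result: ADCD


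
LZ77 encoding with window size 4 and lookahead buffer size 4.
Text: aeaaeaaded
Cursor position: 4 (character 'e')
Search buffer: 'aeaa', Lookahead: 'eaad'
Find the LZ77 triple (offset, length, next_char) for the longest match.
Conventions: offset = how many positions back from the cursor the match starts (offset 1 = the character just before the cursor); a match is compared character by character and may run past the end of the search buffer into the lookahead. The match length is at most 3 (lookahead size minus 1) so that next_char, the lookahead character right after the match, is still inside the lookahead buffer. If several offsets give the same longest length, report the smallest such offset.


Try each offset into the search buffer:
  offset=1 (pos 3, char 'a'): match length 0
  offset=2 (pos 2, char 'a'): match length 0
  offset=3 (pos 1, char 'e'): match length 3
  offset=4 (pos 0, char 'a'): match length 0
Longest match has length 3 at offset 3.
next_char = character at position 4 + 3 = 7 -> 'd'

Best match: offset=3, length=3 (matching 'eaa' starting at position 1)
LZ77 triple: (3, 3, 'd')


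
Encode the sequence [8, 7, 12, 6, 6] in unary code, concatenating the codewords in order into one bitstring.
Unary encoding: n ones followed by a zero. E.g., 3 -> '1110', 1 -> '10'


Encode each number as n ones followed by a terminating 0:
  8 -> 111111110 (9 bits)
  7 -> 11111110 (8 bits)
  12 -> 1111111111110 (13 bits)
  6 -> 1111110 (7 bits)
  6 -> 1111110 (7 bits)
Total length = 9 + 8 + 13 + 7 + 7 = 44 bits.

Unary([8, 7, 12, 6, 6]) = 11111111011111110111111111111011111101111110 (44 bits)


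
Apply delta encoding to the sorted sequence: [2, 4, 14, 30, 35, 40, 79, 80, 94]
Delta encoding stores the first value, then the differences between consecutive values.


First value: 2
Deltas:
  4 - 2 = 2
  14 - 4 = 10
  30 - 14 = 16
  35 - 30 = 5
  40 - 35 = 5
  79 - 40 = 39
  80 - 79 = 1
  94 - 80 = 14


Delta encoded: [2, 2, 10, 16, 5, 5, 39, 1, 14]


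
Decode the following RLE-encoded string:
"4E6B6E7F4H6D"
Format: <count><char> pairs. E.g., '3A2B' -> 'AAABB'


Expanding each <count><char> pair:
  4E -> 'EEEE'
  6B -> 'BBBBBB'
  6E -> 'EEEEEE'
  7F -> 'FFFFFFF'
  4H -> 'HHHH'
  6D -> 'DDDDDD'

Decoded = EEEEBBBBBBEEEEEEFFFFFFFHHHHDDDDDD


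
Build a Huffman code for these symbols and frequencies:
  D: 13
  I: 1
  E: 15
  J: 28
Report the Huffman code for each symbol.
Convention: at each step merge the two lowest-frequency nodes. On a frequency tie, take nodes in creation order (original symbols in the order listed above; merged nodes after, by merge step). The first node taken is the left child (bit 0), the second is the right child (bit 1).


Huffman tree construction:
Step 1: Merge I(1) + D(13) = 14
Step 2: Merge (I+D)(14) + E(15) = 29
Step 3: Merge J(28) + ((I+D)+E)(29) = 57
Read each symbol's code off the tree from the root (left child = 0, right child = 1).

Codes:
  D: 101 (length 3)
  I: 100 (length 3)
  E: 11 (length 2)
  J: 0 (length 1)
Average code length: 100/57 = 1.7544 bits/symbol


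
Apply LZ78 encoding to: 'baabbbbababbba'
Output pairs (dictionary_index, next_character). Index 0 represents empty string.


LZ78 encoding steps:
Dictionary: {0: ''}
Step 1: w='' (idx 0), next='b' -> output (0, 'b'), add 'b' as idx 1
Step 2: w='' (idx 0), next='a' -> output (0, 'a'), add 'a' as idx 2
Step 3: w='a' (idx 2), next='b' -> output (2, 'b'), add 'ab' as idx 3
Step 4: w='b' (idx 1), next='b' -> output (1, 'b'), add 'bb' as idx 4
Step 5: w='b' (idx 1), next='a' -> output (1, 'a'), add 'ba' as idx 5
Step 6: w='ba' (idx 5), next='b' -> output (5, 'b'), add 'bab' as idx 6
Step 7: w='bb' (idx 4), next='a' -> output (4, 'a'), add 'bba' as idx 7


Encoded: [(0, 'b'), (0, 'a'), (2, 'b'), (1, 'b'), (1, 'a'), (5, 'b'), (4, 'a')]


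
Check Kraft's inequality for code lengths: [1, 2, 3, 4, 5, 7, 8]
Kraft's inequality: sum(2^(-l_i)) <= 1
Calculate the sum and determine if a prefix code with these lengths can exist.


Sum = 2^(-1) + 2^(-2) + 2^(-3) + 2^(-4) + 2^(-5) + 2^(-7) + 2^(-8)
    = 0.5 + 0.25 + 0.125 + 0.0625 + 0.03125 + 0.0078125 + 0.00390625
    = 251/256 = 0.98046875
Since 0.98046875 <= 1, Kraft's inequality IS satisfied.
A prefix code with these lengths CAN exist.

Kraft sum = 0.98046875. Satisfied.


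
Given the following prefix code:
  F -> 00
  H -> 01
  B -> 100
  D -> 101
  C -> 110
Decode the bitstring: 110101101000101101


Decoding step by step:
Bits 110 -> C
Bits 101 -> D
Bits 101 -> D
Bits 00 -> F
Bits 01 -> H
Bits 01 -> H
Bits 101 -> D


Decoded message: CDDFHHD


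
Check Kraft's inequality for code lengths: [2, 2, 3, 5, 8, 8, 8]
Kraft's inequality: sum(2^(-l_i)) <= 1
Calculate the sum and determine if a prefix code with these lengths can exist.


Sum = 2^(-2) + 2^(-2) + 2^(-3) + 2^(-5) + 2^(-8) + 2^(-8) + 2^(-8)
    = 0.25 + 0.25 + 0.125 + 0.03125 + 0.00390625 + 0.00390625 + 0.00390625
    = 171/256 = 0.66796875
Since 0.66796875 <= 1, Kraft's inequality IS satisfied.
A prefix code with these lengths CAN exist.

Kraft sum = 0.66796875. Satisfied.


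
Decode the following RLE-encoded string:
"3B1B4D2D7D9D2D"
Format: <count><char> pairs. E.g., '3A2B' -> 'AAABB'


Expanding each <count><char> pair:
  3B -> 'BBB'
  1B -> 'B'
  4D -> 'DDDD'
  2D -> 'DD'
  7D -> 'DDDDDDD'
  9D -> 'DDDDDDDDD'
  2D -> 'DD'

Decoded = BBBBDDDDDDDDDDDDDDDDDDDDDDDD


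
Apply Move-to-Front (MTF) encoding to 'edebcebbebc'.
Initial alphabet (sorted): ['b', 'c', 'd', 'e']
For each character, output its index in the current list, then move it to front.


MTF encoding:
'e': index 3 in ['b', 'c', 'd', 'e'] -> ['e', 'b', 'c', 'd']
'd': index 3 in ['e', 'b', 'c', 'd'] -> ['d', 'e', 'b', 'c']
'e': index 1 in ['d', 'e', 'b', 'c'] -> ['e', 'd', 'b', 'c']
'b': index 2 in ['e', 'd', 'b', 'c'] -> ['b', 'e', 'd', 'c']
'c': index 3 in ['b', 'e', 'd', 'c'] -> ['c', 'b', 'e', 'd']
'e': index 2 in ['c', 'b', 'e', 'd'] -> ['e', 'c', 'b', 'd']
'b': index 2 in ['e', 'c', 'b', 'd'] -> ['b', 'e', 'c', 'd']
'b': index 0 in ['b', 'e', 'c', 'd'] -> ['b', 'e', 'c', 'd']
'e': index 1 in ['b', 'e', 'c', 'd'] -> ['e', 'b', 'c', 'd']
'b': index 1 in ['e', 'b', 'c', 'd'] -> ['b', 'e', 'c', 'd']
'c': index 2 in ['b', 'e', 'c', 'd'] -> ['c', 'b', 'e', 'd']


Output: [3, 3, 1, 2, 3, 2, 2, 0, 1, 1, 2]


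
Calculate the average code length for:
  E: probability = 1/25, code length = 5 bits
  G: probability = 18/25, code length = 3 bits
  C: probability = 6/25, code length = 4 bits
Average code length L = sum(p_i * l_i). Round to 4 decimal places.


Weighted contributions p_i * l_i:
  E: (1/25) * 5 = 5/25
  G: (18/25) * 3 = 54/25
  C: (6/25) * 4 = 24/25
Sum = (5 + 54 + 24)/25 = 83/25

L = 83/25 = 3.3200 bits/symbol


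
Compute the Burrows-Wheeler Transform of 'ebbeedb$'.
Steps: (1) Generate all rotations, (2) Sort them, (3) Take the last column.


Rotations (sorted):
  0: $ebbeedb -> last char: b
  1: b$ebbeed -> last char: d
  2: bbeedb$e -> last char: e
  3: beedb$eb -> last char: b
  4: db$ebbee -> last char: e
  5: ebbeedb$ -> last char: $
  6: edb$ebbe -> last char: e
  7: eedb$ebb -> last char: b


BWT = bdebe$eb


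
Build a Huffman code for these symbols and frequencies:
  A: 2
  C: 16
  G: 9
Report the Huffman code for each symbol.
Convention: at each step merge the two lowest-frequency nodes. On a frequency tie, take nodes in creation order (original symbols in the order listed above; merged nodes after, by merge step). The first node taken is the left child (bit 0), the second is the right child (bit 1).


Huffman tree construction:
Step 1: Merge A(2) + G(9) = 11
Step 2: Merge (A+G)(11) + C(16) = 27
Read each symbol's code off the tree from the root (left child = 0, right child = 1).

Codes:
  A: 00 (length 2)
  C: 1 (length 1)
  G: 01 (length 2)
Average code length: 38/27 = 1.4074 bits/symbol


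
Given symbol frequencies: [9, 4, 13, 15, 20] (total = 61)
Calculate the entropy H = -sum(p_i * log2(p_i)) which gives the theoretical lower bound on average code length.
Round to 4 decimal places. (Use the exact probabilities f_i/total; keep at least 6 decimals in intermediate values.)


Per-symbol terms -p_i * log2(p_i) with p_i = f_i/61:
  p = 9/61 = 0.147541: log2(p) = -2.760812, -p*log2(p) = 0.407333
  p = 4/61 = 0.065574: log2(p) = -3.930737, -p*log2(p) = 0.257753
  p = 13/61 = 0.213115: log2(p) = -2.230298, -p*log2(p) = 0.475309
  p = 15/61 = 0.245902: log2(p) = -2.023847, -p*log2(p) = 0.497667
  p = 20/61 = 0.327869: log2(p) = -1.608809, -p*log2(p) = 0.527478
H = 0.407333 + 0.257753 + 0.475309 + 0.497667 + 0.527478 = 2.165540

H = 2.1655 bits/symbol


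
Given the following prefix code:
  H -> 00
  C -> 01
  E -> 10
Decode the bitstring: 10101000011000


Decoding step by step:
Bits 10 -> E
Bits 10 -> E
Bits 10 -> E
Bits 00 -> H
Bits 01 -> C
Bits 10 -> E
Bits 00 -> H


Decoded message: EEEHCEH


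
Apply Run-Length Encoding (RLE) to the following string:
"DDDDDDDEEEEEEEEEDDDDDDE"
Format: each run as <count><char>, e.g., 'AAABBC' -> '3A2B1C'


Scanning runs left to right:
  i=0: run of 'D' x 7 -> '7D'
  i=7: run of 'E' x 9 -> '9E'
  i=16: run of 'D' x 6 -> '6D'
  i=22: run of 'E' x 1 -> '1E'

RLE = 7D9E6D1E


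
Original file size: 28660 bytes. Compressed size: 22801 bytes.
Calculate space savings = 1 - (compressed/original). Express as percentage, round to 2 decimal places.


ratio = compressed/original = 22801/28660 = 0.795569
savings = 1 - ratio = 1 - 0.795569 = 0.204431
as a percentage: 0.204431 * 100 = 20.44%

Space savings = 1 - 22801/28660 = 20.44%


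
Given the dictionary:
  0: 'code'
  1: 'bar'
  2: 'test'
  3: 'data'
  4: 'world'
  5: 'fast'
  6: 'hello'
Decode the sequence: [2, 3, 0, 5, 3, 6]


Look up each index in the dictionary:
  2 -> 'test'
  3 -> 'data'
  0 -> 'code'
  5 -> 'fast'
  3 -> 'data'
  6 -> 'hello'

Decoded: "test data code fast data hello"


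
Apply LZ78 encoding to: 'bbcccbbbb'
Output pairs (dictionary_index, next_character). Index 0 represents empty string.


LZ78 encoding steps:
Dictionary: {0: ''}
Step 1: w='' (idx 0), next='b' -> output (0, 'b'), add 'b' as idx 1
Step 2: w='b' (idx 1), next='c' -> output (1, 'c'), add 'bc' as idx 2
Step 3: w='' (idx 0), next='c' -> output (0, 'c'), add 'c' as idx 3
Step 4: w='c' (idx 3), next='b' -> output (3, 'b'), add 'cb' as idx 4
Step 5: w='b' (idx 1), next='b' -> output (1, 'b'), add 'bb' as idx 5
Step 6: w='b' (idx 1), end of input -> output (1, '')


Encoded: [(0, 'b'), (1, 'c'), (0, 'c'), (3, 'b'), (1, 'b'), (1, '')]


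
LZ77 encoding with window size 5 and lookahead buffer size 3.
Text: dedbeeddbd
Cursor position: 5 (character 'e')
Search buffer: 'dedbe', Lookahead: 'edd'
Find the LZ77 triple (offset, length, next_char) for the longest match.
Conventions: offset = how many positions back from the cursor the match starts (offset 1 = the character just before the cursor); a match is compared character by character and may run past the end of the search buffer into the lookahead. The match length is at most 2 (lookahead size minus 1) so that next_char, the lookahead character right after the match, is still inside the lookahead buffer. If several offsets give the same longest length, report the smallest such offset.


Try each offset into the search buffer:
  offset=1 (pos 4, char 'e'): match length 1
  offset=2 (pos 3, char 'b'): match length 0
  offset=3 (pos 2, char 'd'): match length 0
  offset=4 (pos 1, char 'e'): match length 2
  offset=5 (pos 0, char 'd'): match length 0
Longest match has length 2 at offset 4.
next_char = character at position 5 + 2 = 7 -> 'd'

Best match: offset=4, length=2 (matching 'ed' starting at position 1)
LZ77 triple: (4, 2, 'd')


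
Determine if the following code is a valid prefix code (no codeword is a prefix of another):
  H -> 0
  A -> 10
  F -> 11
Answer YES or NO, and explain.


Checking each pair (does one codeword prefix another?):
  H='0' vs A='10': no prefix
  H='0' vs F='11': no prefix
  A='10' vs H='0': no prefix
  A='10' vs F='11': no prefix
  F='11' vs H='0': no prefix
  F='11' vs A='10': no prefix
No violation found over all pairs.

YES -- this is a valid prefix code. No codeword is a prefix of any other codeword.


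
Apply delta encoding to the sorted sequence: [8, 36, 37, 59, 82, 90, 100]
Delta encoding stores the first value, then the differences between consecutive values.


First value: 8
Deltas:
  36 - 8 = 28
  37 - 36 = 1
  59 - 37 = 22
  82 - 59 = 23
  90 - 82 = 8
  100 - 90 = 10


Delta encoded: [8, 28, 1, 22, 23, 8, 10]


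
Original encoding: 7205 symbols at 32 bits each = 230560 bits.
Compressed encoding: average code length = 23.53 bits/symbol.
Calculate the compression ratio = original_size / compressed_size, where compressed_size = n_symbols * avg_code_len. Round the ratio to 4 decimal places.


original_size = n_symbols * orig_bits = 7205 * 32 = 230560 bits
compressed_size = n_symbols * avg_code_len = 7205 * 23.53 = 169533.65 bits
ratio = original_size / compressed_size = 230560 / 169533.65 = 1.36

Compression ratio = 1.36


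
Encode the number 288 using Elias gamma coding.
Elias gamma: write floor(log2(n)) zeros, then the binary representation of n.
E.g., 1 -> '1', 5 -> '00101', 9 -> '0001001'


num_bits = floor(log2(288)) + 1 = 9
leading_zeros = num_bits - 1 = 8
binary(288) = 100100000

Elias gamma(288) = '00000000' + '100100000' = 00000000100100000 (17 bits)


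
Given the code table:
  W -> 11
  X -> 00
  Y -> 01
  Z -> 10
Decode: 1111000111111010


Decoding:
11 -> W
11 -> W
00 -> X
01 -> Y
11 -> W
11 -> W
10 -> Z
10 -> Z


Result: WWXYWWZZ


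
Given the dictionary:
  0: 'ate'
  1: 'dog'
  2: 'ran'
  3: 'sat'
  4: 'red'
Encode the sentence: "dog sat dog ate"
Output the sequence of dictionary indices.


Look up each word in the dictionary:
  'dog' -> 1
  'sat' -> 3
  'dog' -> 1
  'ate' -> 0

Encoded: [1, 3, 1, 0]


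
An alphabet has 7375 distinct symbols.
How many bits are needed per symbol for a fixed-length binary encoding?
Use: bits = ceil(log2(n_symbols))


log2(7375) = 12.8484
Bracket: 2^12 = 4096 < 7375 <= 2^13 = 8192
So ceil(log2(7375)) = 13

bits = ceil(log2(7375)) = ceil(12.8484) = 13 bits


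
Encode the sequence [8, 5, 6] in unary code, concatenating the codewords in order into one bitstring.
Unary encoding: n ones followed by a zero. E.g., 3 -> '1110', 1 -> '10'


Encode each number as n ones followed by a terminating 0:
  8 -> 111111110 (9 bits)
  5 -> 111110 (6 bits)
  6 -> 1111110 (7 bits)
Total length = 9 + 6 + 7 = 22 bits.

Unary([8, 5, 6]) = 1111111101111101111110 (22 bits)


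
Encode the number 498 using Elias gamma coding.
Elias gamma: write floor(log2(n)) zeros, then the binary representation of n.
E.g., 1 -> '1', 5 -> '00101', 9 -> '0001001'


num_bits = floor(log2(498)) + 1 = 9
leading_zeros = num_bits - 1 = 8
binary(498) = 111110010

Elias gamma(498) = '00000000' + '111110010' = 00000000111110010 (17 bits)


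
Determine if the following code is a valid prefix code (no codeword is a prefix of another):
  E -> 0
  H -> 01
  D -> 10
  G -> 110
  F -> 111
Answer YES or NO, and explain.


Checking each pair (does one codeword prefix another?):
  E='0' vs H='01': prefix -- VIOLATION

NO -- this is NOT a valid prefix code. E (0) is a prefix of H (01).


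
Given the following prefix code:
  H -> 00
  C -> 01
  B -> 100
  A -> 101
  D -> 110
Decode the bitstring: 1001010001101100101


Decoding step by step:
Bits 100 -> B
Bits 101 -> A
Bits 00 -> H
Bits 01 -> C
Bits 101 -> A
Bits 100 -> B
Bits 101 -> A


Decoded message: BAHCABA


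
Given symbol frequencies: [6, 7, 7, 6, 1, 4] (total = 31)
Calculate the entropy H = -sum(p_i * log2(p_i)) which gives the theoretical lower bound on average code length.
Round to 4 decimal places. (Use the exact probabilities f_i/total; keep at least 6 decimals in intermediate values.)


Per-symbol terms -p_i * log2(p_i) with p_i = f_i/31:
  p = 6/31 = 0.193548: log2(p) = -2.369234, -p*log2(p) = 0.458561
  p = 7/31 = 0.225806: log2(p) = -2.146841, -p*log2(p) = 0.484771
  p = 7/31 = 0.225806: log2(p) = -2.146841, -p*log2(p) = 0.484771
  p = 6/31 = 0.193548: log2(p) = -2.369234, -p*log2(p) = 0.458561
  p = 1/31 = 0.032258: log2(p) = -4.954196, -p*log2(p) = 0.159813
  p = 4/31 = 0.129032: log2(p) = -2.954196, -p*log2(p) = 0.381187
H = 0.458561 + 0.484771 + 0.484771 + 0.458561 + 0.159813 + 0.381187 = 2.427664

H = 2.4277 bits/symbol


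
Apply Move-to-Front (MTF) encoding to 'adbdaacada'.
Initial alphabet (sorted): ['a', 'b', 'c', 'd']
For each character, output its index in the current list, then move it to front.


MTF encoding:
'a': index 0 in ['a', 'b', 'c', 'd'] -> ['a', 'b', 'c', 'd']
'd': index 3 in ['a', 'b', 'c', 'd'] -> ['d', 'a', 'b', 'c']
'b': index 2 in ['d', 'a', 'b', 'c'] -> ['b', 'd', 'a', 'c']
'd': index 1 in ['b', 'd', 'a', 'c'] -> ['d', 'b', 'a', 'c']
'a': index 2 in ['d', 'b', 'a', 'c'] -> ['a', 'd', 'b', 'c']
'a': index 0 in ['a', 'd', 'b', 'c'] -> ['a', 'd', 'b', 'c']
'c': index 3 in ['a', 'd', 'b', 'c'] -> ['c', 'a', 'd', 'b']
'a': index 1 in ['c', 'a', 'd', 'b'] -> ['a', 'c', 'd', 'b']
'd': index 2 in ['a', 'c', 'd', 'b'] -> ['d', 'a', 'c', 'b']
'a': index 1 in ['d', 'a', 'c', 'b'] -> ['a', 'd', 'c', 'b']


Output: [0, 3, 2, 1, 2, 0, 3, 1, 2, 1]


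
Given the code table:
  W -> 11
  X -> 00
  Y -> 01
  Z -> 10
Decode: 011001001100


Decoding:
01 -> Y
10 -> Z
01 -> Y
00 -> X
11 -> W
00 -> X


Result: YZYXWX


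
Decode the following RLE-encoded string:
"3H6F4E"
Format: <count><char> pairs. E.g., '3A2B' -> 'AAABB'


Expanding each <count><char> pair:
  3H -> 'HHH'
  6F -> 'FFFFFF'
  4E -> 'EEEE'

Decoded = HHHFFFFFFEEEE


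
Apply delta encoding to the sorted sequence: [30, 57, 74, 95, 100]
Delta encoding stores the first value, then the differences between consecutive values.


First value: 30
Deltas:
  57 - 30 = 27
  74 - 57 = 17
  95 - 74 = 21
  100 - 95 = 5


Delta encoded: [30, 27, 17, 21, 5]


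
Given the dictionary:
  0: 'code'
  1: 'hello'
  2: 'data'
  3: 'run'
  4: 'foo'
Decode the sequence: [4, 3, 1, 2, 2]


Look up each index in the dictionary:
  4 -> 'foo'
  3 -> 'run'
  1 -> 'hello'
  2 -> 'data'
  2 -> 'data'

Decoded: "foo run hello data data"


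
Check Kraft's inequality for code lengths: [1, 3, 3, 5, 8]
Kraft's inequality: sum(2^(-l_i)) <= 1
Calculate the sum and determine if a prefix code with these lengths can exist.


Sum = 2^(-1) + 2^(-3) + 2^(-3) + 2^(-5) + 2^(-8)
    = 0.5 + 0.125 + 0.125 + 0.03125 + 0.00390625
    = 201/256 = 0.78515625
Since 0.78515625 <= 1, Kraft's inequality IS satisfied.
A prefix code with these lengths CAN exist.

Kraft sum = 0.78515625. Satisfied.


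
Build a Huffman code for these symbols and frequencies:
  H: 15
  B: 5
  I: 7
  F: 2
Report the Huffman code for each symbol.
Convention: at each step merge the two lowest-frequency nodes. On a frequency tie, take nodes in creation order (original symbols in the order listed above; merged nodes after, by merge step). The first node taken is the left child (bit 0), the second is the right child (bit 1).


Huffman tree construction:
Step 1: Merge F(2) + B(5) = 7
Step 2: Merge I(7) + (F+B)(7) = 14
Step 3: Merge (I+(F+B))(14) + H(15) = 29
Read each symbol's code off the tree from the root (left child = 0, right child = 1).

Codes:
  H: 1 (length 1)
  B: 011 (length 3)
  I: 00 (length 2)
  F: 010 (length 3)
Average code length: 50/29 = 1.7241 bits/symbol


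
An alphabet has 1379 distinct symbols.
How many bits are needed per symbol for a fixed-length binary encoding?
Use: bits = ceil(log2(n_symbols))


log2(1379) = 10.4294
Bracket: 2^10 = 1024 < 1379 <= 2^11 = 2048
So ceil(log2(1379)) = 11

bits = ceil(log2(1379)) = ceil(10.4294) = 11 bits


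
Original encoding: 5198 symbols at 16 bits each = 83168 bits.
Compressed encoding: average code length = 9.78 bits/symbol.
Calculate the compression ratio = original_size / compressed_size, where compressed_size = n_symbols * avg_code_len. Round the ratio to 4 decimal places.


original_size = n_symbols * orig_bits = 5198 * 16 = 83168 bits
compressed_size = n_symbols * avg_code_len = 5198 * 9.78 = 50836.44 bits
ratio = original_size / compressed_size = 83168 / 50836.44 = 1.636

Compression ratio = 1.636


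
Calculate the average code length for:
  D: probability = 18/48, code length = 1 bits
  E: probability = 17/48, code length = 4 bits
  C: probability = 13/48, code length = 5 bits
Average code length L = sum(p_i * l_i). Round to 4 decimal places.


Weighted contributions p_i * l_i:
  D: (18/48) * 1 = 18/48
  E: (17/48) * 4 = 68/48
  C: (13/48) * 5 = 65/48
Sum = (18 + 68 + 65)/48 = 151/48

L = 151/48 = 3.1458 bits/symbol


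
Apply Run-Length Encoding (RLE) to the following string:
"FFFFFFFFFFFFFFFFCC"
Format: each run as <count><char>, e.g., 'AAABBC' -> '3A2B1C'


Scanning runs left to right:
  i=0: run of 'F' x 16 -> '16F'
  i=16: run of 'C' x 2 -> '2C'

RLE = 16F2C


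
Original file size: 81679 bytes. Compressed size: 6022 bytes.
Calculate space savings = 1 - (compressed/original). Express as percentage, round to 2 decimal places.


ratio = compressed/original = 6022/81679 = 0.073728
savings = 1 - ratio = 1 - 0.073728 = 0.926272
as a percentage: 0.926272 * 100 = 92.63%

Space savings = 1 - 6022/81679 = 92.63%


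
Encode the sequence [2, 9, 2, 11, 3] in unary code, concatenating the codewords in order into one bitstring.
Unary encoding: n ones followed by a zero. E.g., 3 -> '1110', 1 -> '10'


Encode each number as n ones followed by a terminating 0:
  2 -> 110 (3 bits)
  9 -> 1111111110 (10 bits)
  2 -> 110 (3 bits)
  11 -> 111111111110 (12 bits)
  3 -> 1110 (4 bits)
Total length = 3 + 10 + 3 + 12 + 4 = 32 bits.

Unary([2, 9, 2, 11, 3]) = 11011111111101101111111111101110 (32 bits)


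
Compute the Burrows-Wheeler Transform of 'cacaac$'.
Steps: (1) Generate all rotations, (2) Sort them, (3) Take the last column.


Rotations (sorted):
  0: $cacaac -> last char: c
  1: aac$cac -> last char: c
  2: ac$caca -> last char: a
  3: acaac$c -> last char: c
  4: c$cacaa -> last char: a
  5: caac$ca -> last char: a
  6: cacaac$ -> last char: $


BWT = ccacaa$


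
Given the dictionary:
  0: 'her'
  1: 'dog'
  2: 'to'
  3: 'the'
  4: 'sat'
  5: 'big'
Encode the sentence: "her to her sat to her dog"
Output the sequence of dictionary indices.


Look up each word in the dictionary:
  'her' -> 0
  'to' -> 2
  'her' -> 0
  'sat' -> 4
  'to' -> 2
  'her' -> 0
  'dog' -> 1

Encoded: [0, 2, 0, 4, 2, 0, 1]


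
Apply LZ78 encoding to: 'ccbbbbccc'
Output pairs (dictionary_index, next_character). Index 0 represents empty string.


LZ78 encoding steps:
Dictionary: {0: ''}
Step 1: w='' (idx 0), next='c' -> output (0, 'c'), add 'c' as idx 1
Step 2: w='c' (idx 1), next='b' -> output (1, 'b'), add 'cb' as idx 2
Step 3: w='' (idx 0), next='b' -> output (0, 'b'), add 'b' as idx 3
Step 4: w='b' (idx 3), next='b' -> output (3, 'b'), add 'bb' as idx 4
Step 5: w='c' (idx 1), next='c' -> output (1, 'c'), add 'cc' as idx 5
Step 6: w='c' (idx 1), end of input -> output (1, '')


Encoded: [(0, 'c'), (1, 'b'), (0, 'b'), (3, 'b'), (1, 'c'), (1, '')]


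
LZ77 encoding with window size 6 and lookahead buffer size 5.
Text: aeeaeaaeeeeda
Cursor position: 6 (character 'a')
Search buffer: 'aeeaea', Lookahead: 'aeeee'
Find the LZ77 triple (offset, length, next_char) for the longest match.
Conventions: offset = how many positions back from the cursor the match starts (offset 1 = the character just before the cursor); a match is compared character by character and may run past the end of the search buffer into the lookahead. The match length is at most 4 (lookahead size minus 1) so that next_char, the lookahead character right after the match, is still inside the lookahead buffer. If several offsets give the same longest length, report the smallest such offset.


Try each offset into the search buffer:
  offset=1 (pos 5, char 'a'): match length 1
  offset=2 (pos 4, char 'e'): match length 0
  offset=3 (pos 3, char 'a'): match length 2
  offset=4 (pos 2, char 'e'): match length 0
  offset=5 (pos 1, char 'e'): match length 0
  offset=6 (pos 0, char 'a'): match length 3
Longest match has length 3 at offset 6.
next_char = character at position 6 + 3 = 9 -> 'e'

Best match: offset=6, length=3 (matching 'aee' starting at position 0)
LZ77 triple: (6, 3, 'e')


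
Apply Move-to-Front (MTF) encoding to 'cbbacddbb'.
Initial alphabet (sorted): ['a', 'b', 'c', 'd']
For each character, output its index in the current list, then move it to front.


MTF encoding:
'c': index 2 in ['a', 'b', 'c', 'd'] -> ['c', 'a', 'b', 'd']
'b': index 2 in ['c', 'a', 'b', 'd'] -> ['b', 'c', 'a', 'd']
'b': index 0 in ['b', 'c', 'a', 'd'] -> ['b', 'c', 'a', 'd']
'a': index 2 in ['b', 'c', 'a', 'd'] -> ['a', 'b', 'c', 'd']
'c': index 2 in ['a', 'b', 'c', 'd'] -> ['c', 'a', 'b', 'd']
'd': index 3 in ['c', 'a', 'b', 'd'] -> ['d', 'c', 'a', 'b']
'd': index 0 in ['d', 'c', 'a', 'b'] -> ['d', 'c', 'a', 'b']
'b': index 3 in ['d', 'c', 'a', 'b'] -> ['b', 'd', 'c', 'a']
'b': index 0 in ['b', 'd', 'c', 'a'] -> ['b', 'd', 'c', 'a']


Output: [2, 2, 0, 2, 2, 3, 0, 3, 0]


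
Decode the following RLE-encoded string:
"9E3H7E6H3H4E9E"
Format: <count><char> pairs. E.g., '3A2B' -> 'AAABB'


Expanding each <count><char> pair:
  9E -> 'EEEEEEEEE'
  3H -> 'HHH'
  7E -> 'EEEEEEE'
  6H -> 'HHHHHH'
  3H -> 'HHH'
  4E -> 'EEEE'
  9E -> 'EEEEEEEEE'

Decoded = EEEEEEEEEHHHEEEEEEEHHHHHHHHHEEEEEEEEEEEEE


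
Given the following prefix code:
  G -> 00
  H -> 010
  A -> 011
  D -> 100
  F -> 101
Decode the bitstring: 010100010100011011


Decoding step by step:
Bits 010 -> H
Bits 100 -> D
Bits 010 -> H
Bits 100 -> D
Bits 011 -> A
Bits 011 -> A


Decoded message: HDHDAA


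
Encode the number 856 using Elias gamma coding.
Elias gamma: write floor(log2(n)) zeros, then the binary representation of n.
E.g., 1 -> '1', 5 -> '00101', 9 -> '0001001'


num_bits = floor(log2(856)) + 1 = 10
leading_zeros = num_bits - 1 = 9
binary(856) = 1101011000

Elias gamma(856) = '000000000' + '1101011000' = 0000000001101011000 (19 bits)


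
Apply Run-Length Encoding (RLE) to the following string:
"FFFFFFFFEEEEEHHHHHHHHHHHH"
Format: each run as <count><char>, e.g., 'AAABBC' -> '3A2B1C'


Scanning runs left to right:
  i=0: run of 'F' x 8 -> '8F'
  i=8: run of 'E' x 5 -> '5E'
  i=13: run of 'H' x 12 -> '12H'

RLE = 8F5E12H


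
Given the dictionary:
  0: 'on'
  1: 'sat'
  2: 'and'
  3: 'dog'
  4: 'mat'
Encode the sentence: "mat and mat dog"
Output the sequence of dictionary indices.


Look up each word in the dictionary:
  'mat' -> 4
  'and' -> 2
  'mat' -> 4
  'dog' -> 3

Encoded: [4, 2, 4, 3]


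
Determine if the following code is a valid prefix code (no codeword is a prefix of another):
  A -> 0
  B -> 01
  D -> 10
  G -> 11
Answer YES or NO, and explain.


Checking each pair (does one codeword prefix another?):
  A='0' vs B='01': prefix -- VIOLATION

NO -- this is NOT a valid prefix code. A (0) is a prefix of B (01).


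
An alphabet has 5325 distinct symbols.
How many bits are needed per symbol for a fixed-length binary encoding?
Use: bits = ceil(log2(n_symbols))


log2(5325) = 12.3786
Bracket: 2^12 = 4096 < 5325 <= 2^13 = 8192
So ceil(log2(5325)) = 13

bits = ceil(log2(5325)) = ceil(12.3786) = 13 bits


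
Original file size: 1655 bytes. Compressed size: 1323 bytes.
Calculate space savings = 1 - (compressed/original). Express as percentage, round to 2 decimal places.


ratio = compressed/original = 1323/1655 = 0.799396
savings = 1 - ratio = 1 - 0.799396 = 0.200604
as a percentage: 0.200604 * 100 = 20.06%

Space savings = 1 - 1323/1655 = 20.06%


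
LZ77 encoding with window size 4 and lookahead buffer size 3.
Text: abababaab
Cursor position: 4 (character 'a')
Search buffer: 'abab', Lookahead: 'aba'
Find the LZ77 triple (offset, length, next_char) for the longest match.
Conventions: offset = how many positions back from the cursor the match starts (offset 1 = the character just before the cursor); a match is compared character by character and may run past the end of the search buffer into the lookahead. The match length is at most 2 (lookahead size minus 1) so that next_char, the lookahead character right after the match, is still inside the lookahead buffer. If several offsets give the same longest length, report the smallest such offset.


Try each offset into the search buffer:
  offset=1 (pos 3, char 'b'): match length 0
  offset=2 (pos 2, char 'a'): match length 2
  offset=3 (pos 1, char 'b'): match length 0
  offset=4 (pos 0, char 'a'): match length 2
Longest match has length 2, found at offsets 2, 4; take the smallest, offset 2.
next_char = character at position 4 + 2 = 6 -> 'a'

Best match: offset=2, length=2 (matching 'ab' starting at position 2)
LZ77 triple: (2, 2, 'a')


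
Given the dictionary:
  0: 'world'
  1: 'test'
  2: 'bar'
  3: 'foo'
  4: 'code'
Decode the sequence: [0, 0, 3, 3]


Look up each index in the dictionary:
  0 -> 'world'
  0 -> 'world'
  3 -> 'foo'
  3 -> 'foo'

Decoded: "world world foo foo"


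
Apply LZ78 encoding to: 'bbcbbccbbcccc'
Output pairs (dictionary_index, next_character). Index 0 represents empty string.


LZ78 encoding steps:
Dictionary: {0: ''}
Step 1: w='' (idx 0), next='b' -> output (0, 'b'), add 'b' as idx 1
Step 2: w='b' (idx 1), next='c' -> output (1, 'c'), add 'bc' as idx 2
Step 3: w='b' (idx 1), next='b' -> output (1, 'b'), add 'bb' as idx 3
Step 4: w='' (idx 0), next='c' -> output (0, 'c'), add 'c' as idx 4
Step 5: w='c' (idx 4), next='b' -> output (4, 'b'), add 'cb' as idx 5
Step 6: w='bc' (idx 2), next='c' -> output (2, 'c'), add 'bcc' as idx 6
Step 7: w='c' (idx 4), next='c' -> output (4, 'c'), add 'cc' as idx 7


Encoded: [(0, 'b'), (1, 'c'), (1, 'b'), (0, 'c'), (4, 'b'), (2, 'c'), (4, 'c')]


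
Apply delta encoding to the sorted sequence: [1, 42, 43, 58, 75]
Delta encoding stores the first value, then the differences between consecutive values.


First value: 1
Deltas:
  42 - 1 = 41
  43 - 42 = 1
  58 - 43 = 15
  75 - 58 = 17


Delta encoded: [1, 41, 1, 15, 17]


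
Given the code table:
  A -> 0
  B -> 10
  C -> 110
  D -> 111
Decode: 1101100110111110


Decoding:
110 -> C
110 -> C
0 -> A
110 -> C
111 -> D
110 -> C


Result: CCACDC


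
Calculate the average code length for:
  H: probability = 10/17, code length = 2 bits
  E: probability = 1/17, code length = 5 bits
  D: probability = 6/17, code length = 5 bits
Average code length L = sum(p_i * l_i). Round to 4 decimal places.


Weighted contributions p_i * l_i:
  H: (10/17) * 2 = 20/17
  E: (1/17) * 5 = 5/17
  D: (6/17) * 5 = 30/17
Sum = (20 + 5 + 30)/17 = 55/17

L = 55/17 = 3.2353 bits/symbol


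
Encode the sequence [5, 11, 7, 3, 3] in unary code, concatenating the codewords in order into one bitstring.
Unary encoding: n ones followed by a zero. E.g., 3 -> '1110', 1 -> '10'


Encode each number as n ones followed by a terminating 0:
  5 -> 111110 (6 bits)
  11 -> 111111111110 (12 bits)
  7 -> 11111110 (8 bits)
  3 -> 1110 (4 bits)
  3 -> 1110 (4 bits)
Total length = 6 + 12 + 8 + 4 + 4 = 34 bits.

Unary([5, 11, 7, 3, 3]) = 1111101111111111101111111011101110 (34 bits)


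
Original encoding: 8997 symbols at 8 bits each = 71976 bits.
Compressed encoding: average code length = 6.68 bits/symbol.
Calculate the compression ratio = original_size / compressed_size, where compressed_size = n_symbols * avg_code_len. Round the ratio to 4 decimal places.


original_size = n_symbols * orig_bits = 8997 * 8 = 71976 bits
compressed_size = n_symbols * avg_code_len = 8997 * 6.68 = 60099.96 bits
ratio = original_size / compressed_size = 71976 / 60099.96 = 1.1976

Compression ratio = 1.1976


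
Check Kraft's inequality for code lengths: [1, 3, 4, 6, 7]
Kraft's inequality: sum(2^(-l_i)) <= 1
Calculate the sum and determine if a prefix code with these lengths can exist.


Sum = 2^(-1) + 2^(-3) + 2^(-4) + 2^(-6) + 2^(-7)
    = 0.5 + 0.125 + 0.0625 + 0.015625 + 0.0078125
    = 91/128 = 0.7109375
Since 0.7109375 <= 1, Kraft's inequality IS satisfied.
A prefix code with these lengths CAN exist.

Kraft sum = 0.7109375. Satisfied.


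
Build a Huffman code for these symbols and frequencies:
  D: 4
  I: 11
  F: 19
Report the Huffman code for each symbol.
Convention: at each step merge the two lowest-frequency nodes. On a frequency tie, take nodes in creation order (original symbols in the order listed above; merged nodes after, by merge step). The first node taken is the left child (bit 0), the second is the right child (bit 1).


Huffman tree construction:
Step 1: Merge D(4) + I(11) = 15
Step 2: Merge (D+I)(15) + F(19) = 34
Read each symbol's code off the tree from the root (left child = 0, right child = 1).

Codes:
  D: 00 (length 2)
  I: 01 (length 2)
  F: 1 (length 1)
Average code length: 49/34 = 1.4412 bits/symbol


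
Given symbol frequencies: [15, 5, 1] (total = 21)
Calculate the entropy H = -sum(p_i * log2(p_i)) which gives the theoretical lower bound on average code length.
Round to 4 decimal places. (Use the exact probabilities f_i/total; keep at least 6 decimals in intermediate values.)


Per-symbol terms -p_i * log2(p_i) with p_i = f_i/21:
  p = 15/21 = 0.714286: log2(p) = -0.485427, -p*log2(p) = 0.346733
  p = 5/21 = 0.238095: log2(p) = -2.070389, -p*log2(p) = 0.492950
  p = 1/21 = 0.047619: log2(p) = -4.392317, -p*log2(p) = 0.209158
H = 0.346733 + 0.492950 + 0.209158 = 1.048841

H = 1.0488 bits/symbol


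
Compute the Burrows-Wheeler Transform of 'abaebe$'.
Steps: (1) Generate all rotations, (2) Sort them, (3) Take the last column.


Rotations (sorted):
  0: $abaebe -> last char: e
  1: abaebe$ -> last char: $
  2: aebe$ab -> last char: b
  3: baebe$a -> last char: a
  4: be$abae -> last char: e
  5: e$abaeb -> last char: b
  6: ebe$aba -> last char: a


BWT = e$baeba


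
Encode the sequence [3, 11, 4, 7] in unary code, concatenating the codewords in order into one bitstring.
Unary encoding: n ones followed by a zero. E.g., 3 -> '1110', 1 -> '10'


Encode each number as n ones followed by a terminating 0:
  3 -> 1110 (4 bits)
  11 -> 111111111110 (12 bits)
  4 -> 11110 (5 bits)
  7 -> 11111110 (8 bits)
Total length = 4 + 12 + 5 + 8 = 29 bits.

Unary([3, 11, 4, 7]) = 11101111111111101111011111110 (29 bits)


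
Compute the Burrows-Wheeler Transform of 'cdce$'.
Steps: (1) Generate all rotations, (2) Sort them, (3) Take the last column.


Rotations (sorted):
  0: $cdce -> last char: e
  1: cdce$ -> last char: $
  2: ce$cd -> last char: d
  3: dce$c -> last char: c
  4: e$cdc -> last char: c


BWT = e$dcc


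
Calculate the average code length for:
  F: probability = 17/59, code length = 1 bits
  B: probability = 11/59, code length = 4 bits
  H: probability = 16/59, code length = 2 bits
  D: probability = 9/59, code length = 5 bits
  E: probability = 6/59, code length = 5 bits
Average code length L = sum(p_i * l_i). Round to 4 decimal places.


Weighted contributions p_i * l_i:
  F: (17/59) * 1 = 17/59
  B: (11/59) * 4 = 44/59
  H: (16/59) * 2 = 32/59
  D: (9/59) * 5 = 45/59
  E: (6/59) * 5 = 30/59
Sum = (17 + 44 + 32 + 45 + 30)/59 = 168/59

L = 168/59 = 2.8475 bits/symbol


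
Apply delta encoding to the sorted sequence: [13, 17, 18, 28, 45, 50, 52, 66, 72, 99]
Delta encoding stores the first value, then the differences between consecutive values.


First value: 13
Deltas:
  17 - 13 = 4
  18 - 17 = 1
  28 - 18 = 10
  45 - 28 = 17
  50 - 45 = 5
  52 - 50 = 2
  66 - 52 = 14
  72 - 66 = 6
  99 - 72 = 27


Delta encoded: [13, 4, 1, 10, 17, 5, 2, 14, 6, 27]


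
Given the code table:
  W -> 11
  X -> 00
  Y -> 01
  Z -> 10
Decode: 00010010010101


Decoding:
00 -> X
01 -> Y
00 -> X
10 -> Z
01 -> Y
01 -> Y
01 -> Y


Result: XYXZYYY


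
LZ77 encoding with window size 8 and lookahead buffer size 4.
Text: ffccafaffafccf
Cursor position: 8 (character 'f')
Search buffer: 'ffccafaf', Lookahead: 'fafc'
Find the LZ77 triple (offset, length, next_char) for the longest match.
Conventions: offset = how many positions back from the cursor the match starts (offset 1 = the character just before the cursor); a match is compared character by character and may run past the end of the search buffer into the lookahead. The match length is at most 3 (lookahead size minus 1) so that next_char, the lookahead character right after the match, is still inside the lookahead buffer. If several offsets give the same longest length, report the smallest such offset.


Try each offset into the search buffer:
  offset=1 (pos 7, char 'f'): match length 1
  offset=2 (pos 6, char 'a'): match length 0
  offset=3 (pos 5, char 'f'): match length 3
  offset=4 (pos 4, char 'a'): match length 0
  offset=5 (pos 3, char 'c'): match length 0
  offset=6 (pos 2, char 'c'): match length 0
  offset=7 (pos 1, char 'f'): match length 1
  offset=8 (pos 0, char 'f'): match length 1
Longest match has length 3 at offset 3.
next_char = character at position 8 + 3 = 11 -> 'c'

Best match: offset=3, length=3 (matching 'faf' starting at position 5)
LZ77 triple: (3, 3, 'c')
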